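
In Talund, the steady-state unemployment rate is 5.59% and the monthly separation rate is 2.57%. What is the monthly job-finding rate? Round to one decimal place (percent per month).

Job-finding rate ≈ 43.4% per month.

From u* = s/(s+f): f = s·(1−u)/u.
f = 2.57 × (1 − 0.0559) / 0.0559 = 2.4263 / 0.0559 ≈ 43.4% per month.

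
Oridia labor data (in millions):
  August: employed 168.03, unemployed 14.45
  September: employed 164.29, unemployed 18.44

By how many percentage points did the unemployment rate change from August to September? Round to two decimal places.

August: labor force = 168.03 + 14.45 = 182.48; u = 14.45/182.48 = 7.92%.
September: labor force = 164.29 + 18.44 = 182.73; u = 18.44/182.73 = 10.09%.
Change = 10.09% − 7.92% = +2.17 pp.

The unemployment rate changed by +2.17 percentage points.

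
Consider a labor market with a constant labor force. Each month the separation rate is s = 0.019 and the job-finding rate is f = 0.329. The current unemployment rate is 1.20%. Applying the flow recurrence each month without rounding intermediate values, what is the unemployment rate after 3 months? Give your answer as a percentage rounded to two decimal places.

Unemployment rate after three months ≈ 4.28%.

With a fixed labor force, u_{t+1} = u_t + s·(1−u_t) − f·u_t = u_t·(1−s−f) + s.
Here 1−s−f = 0.652 and s = 0.019.
u_1 = 0.012000 × 0.652 + 0.019 = 0.026824.
u_2 = 0.026824 × 0.652 + 0.019 = 0.036489.
u_3 = 0.036489 × 0.652 + 0.019 = 0.042791.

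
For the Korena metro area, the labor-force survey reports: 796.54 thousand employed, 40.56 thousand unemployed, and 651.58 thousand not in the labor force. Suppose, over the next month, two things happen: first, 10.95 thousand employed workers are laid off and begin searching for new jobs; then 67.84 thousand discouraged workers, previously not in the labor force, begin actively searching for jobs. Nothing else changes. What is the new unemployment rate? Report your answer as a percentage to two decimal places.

New unemployment rate ≈ 13.19%.

Initially, labor force = 796.54 + 40.56 = 837.10 thousand, so u = 40.56/837.10 = 4.85%.
After the first change, employed falls and unemployed rises by 10.95; labor force unchanged → E = 785.59, U = 51.51, labor force = 837.10 thousand.
After the second change, unemployed and labor force both rise by 67.84 → E = 785.59, U = 119.35, labor force = 904.94 thousand.
New unemployment rate = 119.35 / 904.94 = 13.19%.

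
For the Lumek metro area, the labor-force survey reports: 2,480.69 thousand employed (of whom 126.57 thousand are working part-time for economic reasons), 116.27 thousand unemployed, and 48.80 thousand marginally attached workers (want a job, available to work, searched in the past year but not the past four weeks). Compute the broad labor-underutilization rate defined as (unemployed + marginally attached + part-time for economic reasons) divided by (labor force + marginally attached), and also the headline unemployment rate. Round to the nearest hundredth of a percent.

Broad underutilization rate ≈ 11.02%; headline unemployment rate ≈ 4.48%.

Labor force = 2,480.69 + 116.27 = 2,596.96 thousand.
Numerator = 116.27 + 48.80 + 126.57 = 291.64 thousand.
Denominator = 2,596.96 + 48.80 = 2,645.76 thousand.
Broad rate = 291.64 / 2,645.76 = 11.02%.
Headline unemployment rate = 116.27 / 2,596.96 = 4.48%.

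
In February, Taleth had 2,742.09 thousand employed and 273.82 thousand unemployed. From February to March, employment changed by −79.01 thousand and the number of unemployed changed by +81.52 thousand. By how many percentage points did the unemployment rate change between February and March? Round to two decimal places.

February: labor force = 2,742.09 + 273.82 = 3,015.91; u = 273.82/3,015.91 = 9.08%.
March: labor force = 2,663.08 + 355.34 = 3,018.42; u = 355.34/3,018.42 = 11.77%.
Change = 11.77% − 9.08% = +2.69 pp.

The unemployment rate changed by +2.69 percentage points.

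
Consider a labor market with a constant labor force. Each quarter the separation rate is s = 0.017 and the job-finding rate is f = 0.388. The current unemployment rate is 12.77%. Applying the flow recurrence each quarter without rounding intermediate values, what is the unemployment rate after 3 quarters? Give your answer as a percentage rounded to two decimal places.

With a fixed labor force, u_{t+1} = u_t + s·(1−u_t) − f·u_t = u_t·(1−s−f) + s.
Here 1−s−f = 0.595 and s = 0.017.
u_1 = 0.127700 × 0.595 + 0.017 = 0.092982.
u_2 = 0.092982 × 0.595 + 0.017 = 0.072324.
u_3 = 0.072324 × 0.595 + 0.017 = 0.060033.

Unemployment rate after three quarters ≈ 6.00%.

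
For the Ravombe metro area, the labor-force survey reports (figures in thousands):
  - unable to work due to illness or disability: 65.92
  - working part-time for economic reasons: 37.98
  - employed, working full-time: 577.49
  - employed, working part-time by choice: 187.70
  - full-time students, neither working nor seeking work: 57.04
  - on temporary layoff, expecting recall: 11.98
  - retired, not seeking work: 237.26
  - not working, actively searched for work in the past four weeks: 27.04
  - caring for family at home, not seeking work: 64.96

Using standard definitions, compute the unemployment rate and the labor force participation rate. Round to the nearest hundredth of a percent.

Unemployment rate ≈ 4.63%; labor force participation rate ≈ 66.45%.

Employed = 37.98 + 577.49 + 187.70 = 803.17 thousand (anyone who worked, including part-time for economic reasons, counts as employed).
Unemployed = 11.98 + 27.04 = 39.02 thousand (jobless and actively searching, or on temporary layoff).
Labor force = 803.17 + 39.02 = 842.19 thousand.
Not in labor force = 65.92 + 57.04 + 237.26 + 64.96 = 425.18 thousand (those not working and not actively searching are outside the labor force).
Civilian working-age population = 842.19 + 425.18 = 1,267.37 thousand.
Unemployment rate = 39.02 / 842.19 = 4.63%.
Labor force participation rate = 842.19 / 1,267.37 = 66.45%.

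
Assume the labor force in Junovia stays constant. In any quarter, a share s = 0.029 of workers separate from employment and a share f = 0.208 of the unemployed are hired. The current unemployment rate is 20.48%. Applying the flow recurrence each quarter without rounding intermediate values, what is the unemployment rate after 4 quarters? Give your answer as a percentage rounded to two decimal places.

Unemployment rate after four quarters ≈ 15.03%.

With a fixed labor force, u_{t+1} = u_t + s·(1−u_t) − f·u_t = u_t·(1−s−f) + s.
Here 1−s−f = 0.763 and s = 0.029.
u_1 = 0.204800 × 0.763 + 0.029 = 0.185262.
u_2 = 0.185262 × 0.763 + 0.029 = 0.170355.
u_3 = 0.170355 × 0.763 + 0.029 = 0.158981.
u_4 = 0.158981 × 0.763 + 0.029 = 0.150303.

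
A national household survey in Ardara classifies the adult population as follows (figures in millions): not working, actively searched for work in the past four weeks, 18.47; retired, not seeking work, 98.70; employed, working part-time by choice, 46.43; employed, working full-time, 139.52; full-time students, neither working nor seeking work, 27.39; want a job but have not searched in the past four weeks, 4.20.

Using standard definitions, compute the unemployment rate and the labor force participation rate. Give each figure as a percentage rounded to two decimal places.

Employed = 46.43 + 139.52 = 185.95 million.
Unemployed = 18.47 million.
Labor force = 185.95 + 18.47 = 204.42 million.
Not in labor force = 98.70 + 27.39 + 4.20 = 130.29 million (those not working and not actively searching are outside the labor force — including those who want a job but have given up searching).
Civilian working-age population = 204.42 + 130.29 = 334.71 million.
Unemployment rate = 18.47 / 204.42 = 9.04%.
Labor force participation rate = 204.42 / 334.71 = 61.07%.

Unemployment rate ≈ 9.04%; labor force participation rate ≈ 61.07%.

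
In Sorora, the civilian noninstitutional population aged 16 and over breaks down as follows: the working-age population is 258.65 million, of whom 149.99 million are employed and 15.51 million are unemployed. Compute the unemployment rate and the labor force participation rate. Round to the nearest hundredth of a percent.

Unemployment rate ≈ 9.37%; labor force participation rate ≈ 63.99%.

Labor force = employed + unemployed = 149.99 + 15.51 = 165.50 million.
Unemployment rate = 15.51 / 165.50 = 9.37%.
Labor force participation rate = 165.50 / 258.65 = 63.99%.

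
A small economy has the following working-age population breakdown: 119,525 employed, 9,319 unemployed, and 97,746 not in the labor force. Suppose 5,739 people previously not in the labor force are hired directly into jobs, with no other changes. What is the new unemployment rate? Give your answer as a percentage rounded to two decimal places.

New unemployment rate ≈ 6.92%.

Initially, labor force = 119,525 + 9,319 = 128,844, so u = 9,319/128,844 = 7.23%.
After the change, employed and labor force both rise by 5,739; unemployed unchanged → E = 125,264, U = 9,319, labor force = 134,583.
New unemployment rate = 9,319 / 134,583 = 6.92%.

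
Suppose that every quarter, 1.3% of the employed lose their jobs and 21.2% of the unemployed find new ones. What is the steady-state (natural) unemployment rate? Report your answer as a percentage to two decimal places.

Steady-state unemployment rate ≈ 5.78%.

At steady state the flows balance: s·E = f·U, so U/(E+U) = s/(s+f).
u* = 1.3 / (1.3 + 21.2) = 1.3 / 22.50 = 5.78%.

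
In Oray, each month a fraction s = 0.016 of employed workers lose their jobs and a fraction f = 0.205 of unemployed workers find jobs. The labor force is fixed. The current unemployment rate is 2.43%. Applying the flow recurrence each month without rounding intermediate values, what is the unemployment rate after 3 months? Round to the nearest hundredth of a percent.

Unemployment rate after three months ≈ 4.97%.

With a fixed labor force, u_{t+1} = u_t + s·(1−u_t) − f·u_t = u_t·(1−s−f) + s.
Here 1−s−f = 0.779 and s = 0.016.
u_1 = 0.024300 × 0.779 + 0.016 = 0.034930.
u_2 = 0.034930 × 0.779 + 0.016 = 0.043210.
u_3 = 0.043210 × 0.779 + 0.016 = 0.049661.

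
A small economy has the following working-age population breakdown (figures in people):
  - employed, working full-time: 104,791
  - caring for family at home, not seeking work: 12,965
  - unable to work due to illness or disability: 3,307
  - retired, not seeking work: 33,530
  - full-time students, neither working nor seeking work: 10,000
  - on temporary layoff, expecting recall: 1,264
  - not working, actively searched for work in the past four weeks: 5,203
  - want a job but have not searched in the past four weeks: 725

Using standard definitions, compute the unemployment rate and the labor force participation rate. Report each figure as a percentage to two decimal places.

Unemployment rate ≈ 5.81%; labor force participation rate ≈ 64.77%.

Employed = 104,791.
Unemployed = 1,264 + 5,203 = 6,467 (jobless and actively searching, or on temporary layoff).
Labor force = 104,791 + 6,467 = 111,258.
Not in labor force = 12,965 + 3,307 + 33,530 + 10,000 + 725 = 60,527 (those not working and not actively searching are outside the labor force — including those who want a job but have given up searching).
Civilian working-age population = 111,258 + 60,527 = 171,785.
Unemployment rate = 6,467 / 111,258 = 5.81%.
Labor force participation rate = 111,258 / 171,785 = 64.77%.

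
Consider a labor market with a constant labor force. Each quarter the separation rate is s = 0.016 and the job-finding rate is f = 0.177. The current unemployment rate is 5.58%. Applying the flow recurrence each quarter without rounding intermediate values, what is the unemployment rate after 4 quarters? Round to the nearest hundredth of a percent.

Unemployment rate after four quarters ≈ 7.14%.

With a fixed labor force, u_{t+1} = u_t + s·(1−u_t) − f·u_t = u_t·(1−s−f) + s.
Here 1−s−f = 0.807 and s = 0.016.
u_1 = 0.055800 × 0.807 + 0.016 = 0.061031.
u_2 = 0.061031 × 0.807 + 0.016 = 0.065252.
u_3 = 0.065252 × 0.807 + 0.016 = 0.068658.
u_4 = 0.068658 × 0.807 + 0.016 = 0.071407.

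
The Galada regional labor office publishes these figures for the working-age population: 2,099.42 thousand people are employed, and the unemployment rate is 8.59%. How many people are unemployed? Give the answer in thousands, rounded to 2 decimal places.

Let U be the number unemployed. The labor force is E + U, and U/(E+U) = 0.0859.
So U = 0.0859 × 2,099.42 / (1 − 0.0859) = 180.3402 / 0.9141 ≈ 197.29 thousand.

About 197.29 thousand are unemployed.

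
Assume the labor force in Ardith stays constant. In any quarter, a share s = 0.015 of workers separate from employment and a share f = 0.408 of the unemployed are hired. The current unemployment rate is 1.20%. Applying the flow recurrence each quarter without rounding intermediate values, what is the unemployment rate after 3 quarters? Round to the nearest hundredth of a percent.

Unemployment rate after three quarters ≈ 3.10%.

With a fixed labor force, u_{t+1} = u_t + s·(1−u_t) − f·u_t = u_t·(1−s−f) + s.
Here 1−s−f = 0.577 and s = 0.015.
u_1 = 0.012000 × 0.577 + 0.015 = 0.021924.
u_2 = 0.021924 × 0.577 + 0.015 = 0.027650.
u_3 = 0.027650 × 0.577 + 0.015 = 0.030954.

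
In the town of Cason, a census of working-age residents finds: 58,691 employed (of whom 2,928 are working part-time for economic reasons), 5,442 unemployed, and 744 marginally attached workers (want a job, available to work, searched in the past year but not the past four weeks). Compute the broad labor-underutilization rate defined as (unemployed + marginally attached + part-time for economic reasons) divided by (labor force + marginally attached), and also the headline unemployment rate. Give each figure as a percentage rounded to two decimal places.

Labor force = 58,691 + 5,442 = 64,133.
Numerator = 5,442 + 744 + 2,928 = 9,114.
Denominator = 64,133 + 744 = 64,877.
Broad rate = 9,114 / 64,877 = 14.05%.
Headline unemployment rate = 5,442 / 64,133 = 8.49%.

Broad underutilization rate ≈ 14.05%; headline unemployment rate ≈ 8.49%.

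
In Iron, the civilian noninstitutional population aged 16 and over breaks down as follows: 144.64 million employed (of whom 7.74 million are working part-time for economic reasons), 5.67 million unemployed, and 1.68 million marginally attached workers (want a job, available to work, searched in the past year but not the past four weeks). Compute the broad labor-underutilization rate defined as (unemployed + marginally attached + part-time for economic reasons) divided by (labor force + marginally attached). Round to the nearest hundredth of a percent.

Labor force = 144.64 + 5.67 = 150.31 million.
Numerator = 5.67 + 1.68 + 7.74 = 15.09 million.
Denominator = 150.31 + 1.68 = 151.99 million.
Broad rate = 15.09 / 151.99 = 9.93%.

Broad underutilization rate ≈ 9.93%.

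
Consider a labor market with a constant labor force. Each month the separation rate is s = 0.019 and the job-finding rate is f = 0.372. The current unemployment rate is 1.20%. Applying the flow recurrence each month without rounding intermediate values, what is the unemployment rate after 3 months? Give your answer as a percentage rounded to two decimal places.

With a fixed labor force, u_{t+1} = u_t + s·(1−u_t) − f·u_t = u_t·(1−s−f) + s.
Here 1−s−f = 0.609 and s = 0.019.
u_1 = 0.012000 × 0.609 + 0.019 = 0.026308.
u_2 = 0.026308 × 0.609 + 0.019 = 0.035022.
u_3 = 0.035022 × 0.609 + 0.019 = 0.040328.

Unemployment rate after three months ≈ 4.03%.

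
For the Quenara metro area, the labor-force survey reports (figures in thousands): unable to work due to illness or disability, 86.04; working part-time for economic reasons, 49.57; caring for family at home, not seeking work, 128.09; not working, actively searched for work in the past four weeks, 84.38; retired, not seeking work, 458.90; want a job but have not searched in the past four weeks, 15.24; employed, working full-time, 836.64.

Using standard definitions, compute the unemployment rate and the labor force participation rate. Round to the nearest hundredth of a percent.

Employed = 49.57 + 836.64 = 886.21 thousand (anyone who worked, including part-time for economic reasons, counts as employed).
Unemployed = 84.38 thousand.
Labor force = 886.21 + 84.38 = 970.59 thousand.
Not in labor force = 86.04 + 128.09 + 458.90 + 15.24 = 688.27 thousand (those not working and not actively searching are outside the labor force — including those who want a job but have given up searching).
Civilian working-age population = 970.59 + 688.27 = 1,658.86 thousand.
Unemployment rate = 84.38 / 970.59 = 8.69%.
Labor force participation rate = 970.59 / 1,658.86 = 58.51%.

Unemployment rate ≈ 8.69%; labor force participation rate ≈ 58.51%.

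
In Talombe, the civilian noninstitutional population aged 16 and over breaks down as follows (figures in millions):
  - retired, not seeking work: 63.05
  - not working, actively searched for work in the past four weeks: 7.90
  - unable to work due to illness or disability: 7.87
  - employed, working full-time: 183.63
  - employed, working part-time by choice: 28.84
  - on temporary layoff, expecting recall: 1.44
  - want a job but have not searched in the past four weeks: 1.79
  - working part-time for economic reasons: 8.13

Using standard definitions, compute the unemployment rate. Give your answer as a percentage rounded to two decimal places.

Unemployment rate ≈ 4.06%.

Employed = 183.63 + 28.84 + 8.13 = 220.60 million (anyone who worked, including part-time for economic reasons, counts as employed).
Unemployed = 7.90 + 1.44 = 9.34 million (jobless and actively searching, or on temporary layoff).
Labor force = 220.60 + 9.34 = 229.94 million.
Unemployment rate = 9.34 / 229.94 = 4.06%.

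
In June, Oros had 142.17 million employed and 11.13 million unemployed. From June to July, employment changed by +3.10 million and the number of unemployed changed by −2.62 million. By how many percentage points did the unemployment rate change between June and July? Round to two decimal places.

June: labor force = 142.17 + 11.13 = 153.30; u = 11.13/153.30 = 7.26%.
July: labor force = 145.27 + 8.51 = 153.78; u = 8.51/153.78 = 5.53%.
Change = 5.53% − 7.26% = −1.73 pp.

The unemployment rate changed by −1.73 percentage points.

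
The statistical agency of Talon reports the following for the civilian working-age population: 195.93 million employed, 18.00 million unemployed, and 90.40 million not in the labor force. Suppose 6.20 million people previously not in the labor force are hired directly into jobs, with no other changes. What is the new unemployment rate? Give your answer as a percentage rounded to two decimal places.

New unemployment rate ≈ 8.18%.

Initially, labor force = 195.93 + 18.00 = 213.93 million, so u = 18.00/213.93 = 8.41%.
After the change, employed and labor force both rise by 6.20; unemployed unchanged → E = 202.13, U = 18.00, labor force = 220.13 million.
New unemployment rate = 18.00 / 220.13 = 8.18%.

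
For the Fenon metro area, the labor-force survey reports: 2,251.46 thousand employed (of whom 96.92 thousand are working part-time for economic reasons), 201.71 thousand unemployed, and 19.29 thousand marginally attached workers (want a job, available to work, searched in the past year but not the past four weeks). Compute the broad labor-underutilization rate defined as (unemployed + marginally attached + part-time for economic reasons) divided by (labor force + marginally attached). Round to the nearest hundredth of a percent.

Broad underutilization rate ≈ 12.86%.

Labor force = 2,251.46 + 201.71 = 2,453.17 thousand.
Numerator = 201.71 + 19.29 + 96.92 = 317.92 thousand.
Denominator = 2,453.17 + 19.29 = 2,472.46 thousand.
Broad rate = 317.92 / 2,472.46 = 12.86%.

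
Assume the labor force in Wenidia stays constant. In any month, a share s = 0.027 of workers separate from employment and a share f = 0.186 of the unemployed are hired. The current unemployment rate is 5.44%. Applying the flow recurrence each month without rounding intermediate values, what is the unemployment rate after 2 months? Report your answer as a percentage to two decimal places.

Unemployment rate after two months ≈ 8.19%.

With a fixed labor force, u_{t+1} = u_t + s·(1−u_t) − f·u_t = u_t·(1−s−f) + s.
Here 1−s−f = 0.787 and s = 0.027.
u_1 = 0.054400 × 0.787 + 0.027 = 0.069813.
u_2 = 0.069813 × 0.787 + 0.027 = 0.081943.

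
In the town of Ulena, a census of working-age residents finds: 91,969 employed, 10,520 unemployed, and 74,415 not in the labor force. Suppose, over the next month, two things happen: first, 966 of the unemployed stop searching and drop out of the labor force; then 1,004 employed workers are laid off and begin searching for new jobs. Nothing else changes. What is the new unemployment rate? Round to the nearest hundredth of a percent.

New unemployment rate ≈ 10.40%.

Initially, labor force = 91,969 + 10,520 = 102,489, so u = 10,520/102,489 = 10.26%.
After the first change, unemployed and labor force both fall by 966 → E = 91,969, U = 9,554, labor force = 101,523.
After the second change, employed falls and unemployed rises by 1,004; labor force unchanged → E = 90,965, U = 10,558, labor force = 101,523.
New unemployment rate = 10,558 / 101,523 = 10.40%.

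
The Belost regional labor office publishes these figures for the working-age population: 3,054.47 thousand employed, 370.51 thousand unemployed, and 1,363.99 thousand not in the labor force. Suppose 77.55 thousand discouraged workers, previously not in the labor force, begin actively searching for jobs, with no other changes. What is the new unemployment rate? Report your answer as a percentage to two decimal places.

Initially, labor force = 3,054.47 + 370.51 = 3,424.98 thousand, so u = 370.51/3,424.98 = 10.82%.
After the change, unemployed and labor force both rise by 77.55 → E = 3,054.47, U = 448.06, labor force = 3,502.53 thousand.
New unemployment rate = 448.06 / 3,502.53 = 12.79%.

New unemployment rate ≈ 12.79%.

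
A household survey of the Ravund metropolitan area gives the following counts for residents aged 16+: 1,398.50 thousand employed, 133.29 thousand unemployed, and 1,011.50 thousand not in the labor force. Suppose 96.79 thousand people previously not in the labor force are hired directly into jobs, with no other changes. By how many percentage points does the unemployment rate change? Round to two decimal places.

The unemployment rate changes by −0.52 percentage points.

Initially, labor force = 1,398.50 + 133.29 = 1,531.79 thousand, so u = 133.29/1,531.79 = 8.70%.
After the change, employed and labor force both rise by 96.79; unemployed unchanged → E = 1,495.29, U = 133.29, labor force = 1,628.58 thousand.
New unemployment rate = 133.29 / 1,628.58 = 8.18%.
Change = 8.18% − 8.70% = −0.52 percentage points.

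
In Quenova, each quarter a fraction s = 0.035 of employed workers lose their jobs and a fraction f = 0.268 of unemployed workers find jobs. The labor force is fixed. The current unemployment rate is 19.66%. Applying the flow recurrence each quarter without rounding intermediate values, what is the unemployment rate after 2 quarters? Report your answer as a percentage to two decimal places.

With a fixed labor force, u_{t+1} = u_t + s·(1−u_t) − f·u_t = u_t·(1−s−f) + s.
Here 1−s−f = 0.697 and s = 0.035.
u_1 = 0.196600 × 0.697 + 0.035 = 0.172030.
u_2 = 0.172030 × 0.697 + 0.035 = 0.154905.

Unemployment rate after two quarters ≈ 15.49%.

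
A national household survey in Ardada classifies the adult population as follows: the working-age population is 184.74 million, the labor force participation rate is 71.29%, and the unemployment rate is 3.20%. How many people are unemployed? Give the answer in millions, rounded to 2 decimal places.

Labor force = 0.7129 × 184.74 = 131.70 million.
Unemployed = 0.0320 × 131.70 ≈ 4.21 million.

About 4.21 million are unemployed.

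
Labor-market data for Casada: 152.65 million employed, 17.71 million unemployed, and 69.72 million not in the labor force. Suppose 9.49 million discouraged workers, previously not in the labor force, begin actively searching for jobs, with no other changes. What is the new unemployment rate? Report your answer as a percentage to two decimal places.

New unemployment rate ≈ 15.12%.

Initially, labor force = 152.65 + 17.71 = 170.36 million, so u = 17.71/170.36 = 10.40%.
After the change, unemployed and labor force both rise by 9.49 → E = 152.65, U = 27.20, labor force = 179.85 million.
New unemployment rate = 27.20 / 179.85 = 15.12%.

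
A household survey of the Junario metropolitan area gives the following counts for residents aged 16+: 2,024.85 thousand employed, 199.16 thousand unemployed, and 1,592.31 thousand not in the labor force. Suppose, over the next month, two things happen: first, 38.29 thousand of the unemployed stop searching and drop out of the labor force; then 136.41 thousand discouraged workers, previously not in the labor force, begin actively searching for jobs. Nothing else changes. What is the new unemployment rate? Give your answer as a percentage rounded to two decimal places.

New unemployment rate ≈ 12.80%.

Initially, labor force = 2,024.85 + 199.16 = 2,224.01 thousand, so u = 199.16/2,224.01 = 8.95%.
After the first change, unemployed and labor force both fall by 38.29 → E = 2,024.85, U = 160.87, labor force = 2,185.72 thousand.
After the second change, unemployed and labor force both rise by 136.41 → E = 2,024.85, U = 297.28, labor force = 2,322.13 thousand.
New unemployment rate = 297.28 / 2,322.13 = 12.80%.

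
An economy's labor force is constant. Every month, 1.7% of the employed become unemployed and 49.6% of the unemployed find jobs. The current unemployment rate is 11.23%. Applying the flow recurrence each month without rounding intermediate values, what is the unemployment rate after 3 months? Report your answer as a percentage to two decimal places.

Unemployment rate after three months ≈ 4.23%.

With a fixed labor force, u_{t+1} = u_t + s·(1−u_t) − f·u_t = u_t·(1−s−f) + s.
Here 1−s−f = 0.487 and s = 0.017.
u_1 = 0.112300 × 0.487 + 0.017 = 0.071690.
u_2 = 0.071690 × 0.487 + 0.017 = 0.051913.
u_3 = 0.051913 × 0.487 + 0.017 = 0.042282.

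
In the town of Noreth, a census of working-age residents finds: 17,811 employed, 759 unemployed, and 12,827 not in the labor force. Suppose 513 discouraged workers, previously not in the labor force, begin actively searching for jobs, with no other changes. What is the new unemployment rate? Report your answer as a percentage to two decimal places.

New unemployment rate ≈ 6.67%.

Initially, labor force = 17,811 + 759 = 18,570, so u = 759/18,570 = 4.09%.
After the change, unemployed and labor force both rise by 513 → E = 17,811, U = 1,272, labor force = 19,083.
New unemployment rate = 1,272 / 19,083 = 6.67%.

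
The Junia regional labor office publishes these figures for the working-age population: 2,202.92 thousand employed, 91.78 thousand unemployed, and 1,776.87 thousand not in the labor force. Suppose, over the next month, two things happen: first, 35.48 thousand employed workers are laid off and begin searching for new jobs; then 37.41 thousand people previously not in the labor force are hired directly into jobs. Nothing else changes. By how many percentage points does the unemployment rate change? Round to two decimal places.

The unemployment rate changes by +1.46 percentage points.

Initially, labor force = 2,202.92 + 91.78 = 2,294.70 thousand, so u = 91.78/2,294.70 = 4.00%.
After the first change, employed falls and unemployed rises by 35.48; labor force unchanged → E = 2,167.44, U = 127.26, labor force = 2,294.70 thousand.
After the second change, employed and labor force both rise by 37.41; unemployed unchanged → E = 2,204.85, U = 127.26, labor force = 2,332.11 thousand.
New unemployment rate = 127.26 / 2,332.11 = 5.46%.
Change = 5.46% − 4.00% = +1.46 percentage points.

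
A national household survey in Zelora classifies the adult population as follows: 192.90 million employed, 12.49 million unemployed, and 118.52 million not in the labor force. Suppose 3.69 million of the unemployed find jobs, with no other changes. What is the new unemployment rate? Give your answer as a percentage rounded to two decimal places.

Initially, labor force = 192.90 + 12.49 = 205.39 million, so u = 12.49/205.39 = 6.08%.
After the change, unemployed falls and employed rises by 3.69; labor force unchanged → E = 196.59, U = 8.80, labor force = 205.39 million.
New unemployment rate = 8.80 / 205.39 = 4.28%.

New unemployment rate ≈ 4.28%.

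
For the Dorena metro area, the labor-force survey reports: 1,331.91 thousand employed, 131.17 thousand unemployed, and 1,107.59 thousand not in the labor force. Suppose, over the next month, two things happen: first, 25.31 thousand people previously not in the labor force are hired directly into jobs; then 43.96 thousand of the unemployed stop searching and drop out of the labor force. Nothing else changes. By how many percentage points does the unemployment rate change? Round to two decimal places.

The unemployment rate changes by −2.93 percentage points.

Initially, labor force = 1,331.91 + 131.17 = 1,463.08 thousand, so u = 131.17/1,463.08 = 8.97%.
After the first change, employed and labor force both rise by 25.31; unemployed unchanged → E = 1,357.22, U = 131.17, labor force = 1,488.39 thousand.
After the second change, unemployed and labor force both fall by 43.96 → E = 1,357.22, U = 87.21, labor force = 1,444.43 thousand.
New unemployment rate = 87.21 / 1,444.43 = 6.04%.
Change = 6.04% − 8.97% = −2.93 percentage points.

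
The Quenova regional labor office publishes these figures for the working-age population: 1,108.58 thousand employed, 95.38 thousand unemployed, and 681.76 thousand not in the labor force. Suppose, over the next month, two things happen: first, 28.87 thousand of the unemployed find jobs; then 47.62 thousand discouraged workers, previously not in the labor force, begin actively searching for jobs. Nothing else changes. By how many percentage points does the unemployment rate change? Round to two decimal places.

The unemployment rate changes by +1.20 percentage points.

Initially, labor force = 1,108.58 + 95.38 = 1,203.96 thousand, so u = 95.38/1,203.96 = 7.92%.
After the first change, unemployed falls and employed rises by 28.87; labor force unchanged → E = 1,137.45, U = 66.51, labor force = 1,203.96 thousand.
After the second change, unemployed and labor force both rise by 47.62 → E = 1,137.45, U = 114.13, labor force = 1,251.58 thousand.
New unemployment rate = 114.13 / 1,251.58 = 9.12%.
Change = 9.12% − 7.92% = +1.20 percentage points.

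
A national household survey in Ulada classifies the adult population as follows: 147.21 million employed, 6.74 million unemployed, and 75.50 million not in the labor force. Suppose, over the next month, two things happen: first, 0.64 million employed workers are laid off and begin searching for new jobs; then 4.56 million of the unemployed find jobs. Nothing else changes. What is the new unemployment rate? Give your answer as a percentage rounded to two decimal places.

New unemployment rate ≈ 1.83%.

Initially, labor force = 147.21 + 6.74 = 153.95 million, so u = 6.74/153.95 = 4.38%.
After the first change, employed falls and unemployed rises by 0.64; labor force unchanged → E = 146.57, U = 7.38, labor force = 153.95 million.
After the second change, unemployed falls and employed rises by 4.56; labor force unchanged → E = 151.13, U = 2.82, labor force = 153.95 million.
New unemployment rate = 2.82 / 153.95 = 1.83%.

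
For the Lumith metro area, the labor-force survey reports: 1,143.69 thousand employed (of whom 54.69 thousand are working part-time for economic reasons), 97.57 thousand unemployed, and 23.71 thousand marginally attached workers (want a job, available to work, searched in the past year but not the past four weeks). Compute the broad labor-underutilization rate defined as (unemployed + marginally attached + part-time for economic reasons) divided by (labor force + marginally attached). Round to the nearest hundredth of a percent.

Labor force = 1,143.69 + 97.57 = 1,241.26 thousand.
Numerator = 97.57 + 23.71 + 54.69 = 175.97 thousand.
Denominator = 1,241.26 + 23.71 = 1,264.97 thousand.
Broad rate = 175.97 / 1,264.97 = 13.91%.

Broad underutilization rate ≈ 13.91%.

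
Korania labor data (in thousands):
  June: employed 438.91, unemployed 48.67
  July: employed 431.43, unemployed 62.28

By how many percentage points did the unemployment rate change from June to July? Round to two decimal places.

The unemployment rate changed by +2.63 percentage points.

June: labor force = 438.91 + 48.67 = 487.58; u = 48.67/487.58 = 9.98%.
July: labor force = 431.43 + 62.28 = 493.71; u = 62.28/493.71 = 12.61%.
Change = 12.61% − 9.98% = +2.63 pp.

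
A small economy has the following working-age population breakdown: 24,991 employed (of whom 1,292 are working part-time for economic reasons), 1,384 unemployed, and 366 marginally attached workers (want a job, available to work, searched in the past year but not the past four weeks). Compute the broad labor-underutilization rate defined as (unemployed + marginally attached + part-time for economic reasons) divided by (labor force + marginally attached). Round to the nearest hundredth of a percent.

Broad underutilization rate ≈ 11.38%.

Labor force = 24,991 + 1,384 = 26,375.
Numerator = 1,384 + 366 + 1,292 = 3,042.
Denominator = 26,375 + 366 = 26,741.
Broad rate = 3,042 / 26,741 = 11.38%.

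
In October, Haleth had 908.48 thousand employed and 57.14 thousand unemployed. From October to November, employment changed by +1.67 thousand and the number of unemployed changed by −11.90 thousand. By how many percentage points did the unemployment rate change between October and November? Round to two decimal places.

October: labor force = 908.48 + 57.14 = 965.62; u = 57.14/965.62 = 5.92%.
November: labor force = 910.15 + 45.24 = 955.39; u = 45.24/955.39 = 4.74%.
Change = 4.74% − 5.92% = −1.18 pp.

The unemployment rate changed by −1.18 percentage points.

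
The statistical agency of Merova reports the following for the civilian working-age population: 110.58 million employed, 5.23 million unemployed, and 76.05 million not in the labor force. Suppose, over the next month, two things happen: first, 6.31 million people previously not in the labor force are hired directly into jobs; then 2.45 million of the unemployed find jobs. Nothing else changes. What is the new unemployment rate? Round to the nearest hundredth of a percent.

Initially, labor force = 110.58 + 5.23 = 115.81 million, so u = 5.23/115.81 = 4.52%.
After the first change, employed and labor force both rise by 6.31; unemployed unchanged → E = 116.89, U = 5.23, labor force = 122.12 million.
After the second change, unemployed falls and employed rises by 2.45; labor force unchanged → E = 119.34, U = 2.78, labor force = 122.12 million.
New unemployment rate = 2.78 / 122.12 = 2.28%.

New unemployment rate ≈ 2.28%.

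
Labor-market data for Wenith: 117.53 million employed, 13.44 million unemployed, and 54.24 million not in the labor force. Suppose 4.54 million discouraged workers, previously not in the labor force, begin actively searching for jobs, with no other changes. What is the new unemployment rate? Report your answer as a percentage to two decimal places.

Initially, labor force = 117.53 + 13.44 = 130.97 million, so u = 13.44/130.97 = 10.26%.
After the change, unemployed and labor force both rise by 4.54 → E = 117.53, U = 17.98, labor force = 135.51 million.
New unemployment rate = 17.98 / 135.51 = 13.27%.

New unemployment rate ≈ 13.27%.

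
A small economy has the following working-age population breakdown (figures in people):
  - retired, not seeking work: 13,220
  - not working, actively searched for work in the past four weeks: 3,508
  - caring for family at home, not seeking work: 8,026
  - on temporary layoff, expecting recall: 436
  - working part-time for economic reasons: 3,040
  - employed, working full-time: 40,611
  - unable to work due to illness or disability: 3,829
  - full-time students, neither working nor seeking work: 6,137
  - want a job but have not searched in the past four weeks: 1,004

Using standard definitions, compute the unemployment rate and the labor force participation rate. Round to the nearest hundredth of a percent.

Unemployment rate ≈ 8.29%; labor force participation rate ≈ 59.63%.

Employed = 3,040 + 40,611 = 43,651 (anyone who worked, including part-time for economic reasons, counts as employed).
Unemployed = 3,508 + 436 = 3,944 (jobless and actively searching, or on temporary layoff).
Labor force = 43,651 + 3,944 = 47,595.
Not in labor force = 13,220 + 8,026 + 3,829 + 6,137 + 1,004 = 32,216 (those not working and not actively searching are outside the labor force — including those who want a job but have given up searching).
Civilian working-age population = 47,595 + 32,216 = 79,811.
Unemployment rate = 3,944 / 47,595 = 8.29%.
Labor force participation rate = 47,595 / 79,811 = 59.63%.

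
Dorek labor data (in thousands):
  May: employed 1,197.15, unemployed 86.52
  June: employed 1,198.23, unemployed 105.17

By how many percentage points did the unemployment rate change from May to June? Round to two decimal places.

The unemployment rate changed by +1.33 percentage points.

May: labor force = 1,197.15 + 86.52 = 1,283.67; u = 86.52/1,283.67 = 6.74%.
June: labor force = 1,198.23 + 105.17 = 1,303.40; u = 105.17/1,303.40 = 8.07%.
Change = 8.07% − 6.74% = +1.33 pp.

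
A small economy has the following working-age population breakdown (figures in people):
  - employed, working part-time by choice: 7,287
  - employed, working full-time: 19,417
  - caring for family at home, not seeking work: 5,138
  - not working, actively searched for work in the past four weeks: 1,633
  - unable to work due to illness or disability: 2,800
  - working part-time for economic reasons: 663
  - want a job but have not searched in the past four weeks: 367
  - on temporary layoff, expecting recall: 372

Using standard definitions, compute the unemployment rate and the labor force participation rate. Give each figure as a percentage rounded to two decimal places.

Unemployment rate ≈ 6.83%; labor force participation rate ≈ 77.96%.

Employed = 7,287 + 19,417 + 663 = 27,367 (anyone who worked, including part-time for economic reasons, counts as employed).
Unemployed = 1,633 + 372 = 2,005 (jobless and actively searching, or on temporary layoff).
Labor force = 27,367 + 2,005 = 29,372.
Not in labor force = 5,138 + 2,800 + 367 = 8,305 (those not working and not actively searching are outside the labor force — including those who want a job but have given up searching).
Civilian working-age population = 29,372 + 8,305 = 37,677.
Unemployment rate = 2,005 / 29,372 = 6.83%.
Labor force participation rate = 29,372 / 37,677 = 77.96%.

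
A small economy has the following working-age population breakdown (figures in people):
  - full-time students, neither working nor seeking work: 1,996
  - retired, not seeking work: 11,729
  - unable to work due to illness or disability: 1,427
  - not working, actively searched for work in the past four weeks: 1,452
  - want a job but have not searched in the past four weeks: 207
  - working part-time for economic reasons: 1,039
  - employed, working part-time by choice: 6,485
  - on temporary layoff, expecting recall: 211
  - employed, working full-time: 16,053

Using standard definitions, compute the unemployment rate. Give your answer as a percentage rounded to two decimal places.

Unemployment rate ≈ 6.59%.

Employed = 1,039 + 6,485 + 16,053 = 23,577 (anyone who worked, including part-time for economic reasons, counts as employed).
Unemployed = 1,452 + 211 = 1,663 (jobless and actively searching, or on temporary layoff).
Labor force = 23,577 + 1,663 = 25,240.
Unemployment rate = 1,663 / 25,240 = 6.59%.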